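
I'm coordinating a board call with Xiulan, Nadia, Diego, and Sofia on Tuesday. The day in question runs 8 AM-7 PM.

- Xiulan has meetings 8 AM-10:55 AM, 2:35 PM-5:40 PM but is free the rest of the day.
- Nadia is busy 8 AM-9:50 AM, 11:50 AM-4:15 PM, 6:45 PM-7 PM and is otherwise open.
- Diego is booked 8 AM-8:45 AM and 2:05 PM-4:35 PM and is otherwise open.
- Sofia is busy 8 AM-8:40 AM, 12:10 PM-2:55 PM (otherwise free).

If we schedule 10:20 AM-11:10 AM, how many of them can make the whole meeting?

Xiulan free: 10:55-14:35, 17:40-19:00 (invert busy blocks within the working day).
Nadia free: 09:50-11:50, 16:15-18:45 (invert busy blocks within the working day).
Diego free: 08:45-14:05, 16:35-19:00 (invert busy blocks within the working day).
Sofia free: 08:40-12:10, 14:55-19:00 (invert busy blocks within the working day).
Nadia, Diego, and Sofia can make the full 10:20-11:10 slot — that's 3.

3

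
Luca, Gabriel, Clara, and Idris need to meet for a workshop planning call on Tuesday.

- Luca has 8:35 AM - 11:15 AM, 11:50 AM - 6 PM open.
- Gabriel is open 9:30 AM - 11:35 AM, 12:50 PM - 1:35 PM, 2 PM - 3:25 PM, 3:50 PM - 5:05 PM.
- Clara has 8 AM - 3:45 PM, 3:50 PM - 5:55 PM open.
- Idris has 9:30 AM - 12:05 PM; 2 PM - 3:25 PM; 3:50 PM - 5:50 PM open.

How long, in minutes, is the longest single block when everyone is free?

105

Luca ∩ Gabriel: 09:30-11:15, 12:50-13:35, 14:00-15:25, 15:50-17:05.
Luca ∩ Gabriel ∩ Clara: 09:30-11:15, 12:50-13:35, 14:00-15:25, 15:50-17:05.
Luca ∩ Gabriel ∩ Clara ∩ Idris: 09:30-11:15, 14:00-15:25, 15:50-17:05.
Those are the intersection windows.
The longest is 09:30-11:15 at 105 minutes.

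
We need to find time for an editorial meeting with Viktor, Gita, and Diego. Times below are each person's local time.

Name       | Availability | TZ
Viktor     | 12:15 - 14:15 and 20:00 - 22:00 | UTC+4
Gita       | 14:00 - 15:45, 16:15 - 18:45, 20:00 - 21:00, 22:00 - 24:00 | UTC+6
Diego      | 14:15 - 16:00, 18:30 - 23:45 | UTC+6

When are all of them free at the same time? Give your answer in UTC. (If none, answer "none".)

Viktor in UTC: 08:15-10:15, 16:00-18:00 (subtract 4h to convert from UTC+4).
Gita in UTC: 08:00-09:45, 10:15-12:45, 14:00-15:00, 16:00-18:00 (subtract 6h to convert from UTC+6).
Diego in UTC: 08:15-10:00, 12:30-17:45 (subtract 6h to convert from UTC+6).
Viktor ∩ Gita: 08:15-09:45, 16:00-18:00.
Viktor ∩ Gita ∩ Diego: 08:15-09:45, 16:00-17:45.

08:15-09:45, 16:00-17:45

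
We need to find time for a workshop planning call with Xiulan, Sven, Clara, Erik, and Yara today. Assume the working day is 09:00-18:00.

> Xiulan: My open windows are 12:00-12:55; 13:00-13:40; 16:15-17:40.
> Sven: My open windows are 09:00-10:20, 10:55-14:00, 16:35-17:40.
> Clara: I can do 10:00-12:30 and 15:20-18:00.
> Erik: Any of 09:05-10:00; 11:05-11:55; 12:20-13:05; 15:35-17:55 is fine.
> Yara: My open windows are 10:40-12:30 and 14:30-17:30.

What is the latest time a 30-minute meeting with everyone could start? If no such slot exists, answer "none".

Xiulan ∩ Sven: 12:00-12:55, 13:00-13:40, 16:35-17:40.
Xiulan ∩ Sven ∩ Clara: 12:00-12:30, 16:35-17:40.
Xiulan ∩ Sven ∩ Clara ∩ Erik: 12:20-12:30, 16:35-17:40.
Xiulan ∩ Sven ∩ Clara ∩ Erik ∩ Yara: 12:20-12:30, 16:35-17:30.
Those are the intersection windows.
The last common window of at least 30 minutes is 16:35-17:30; a 30-minute meeting can start as late as 17:00 and still end by 17:30.

17:00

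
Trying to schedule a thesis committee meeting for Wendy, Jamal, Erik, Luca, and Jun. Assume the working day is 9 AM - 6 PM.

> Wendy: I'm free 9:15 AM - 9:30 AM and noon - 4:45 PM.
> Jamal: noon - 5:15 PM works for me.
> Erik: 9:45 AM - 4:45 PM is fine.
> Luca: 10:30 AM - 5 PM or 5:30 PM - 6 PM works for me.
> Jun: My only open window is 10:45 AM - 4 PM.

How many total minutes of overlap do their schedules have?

240

Wendy ∩ Jamal: 12:00-16:45.
Wendy ∩ Jamal ∩ Erik: 12:00-16:45.
Wendy ∩ Jamal ∩ Erik ∩ Luca: 12:00-16:45.
Wendy ∩ Jamal ∩ Erik ∩ Luca ∩ Jun: 12:00-16:00.
So the common availability across everyone is 12:00-16:00.
That's a single block of 240 minutes.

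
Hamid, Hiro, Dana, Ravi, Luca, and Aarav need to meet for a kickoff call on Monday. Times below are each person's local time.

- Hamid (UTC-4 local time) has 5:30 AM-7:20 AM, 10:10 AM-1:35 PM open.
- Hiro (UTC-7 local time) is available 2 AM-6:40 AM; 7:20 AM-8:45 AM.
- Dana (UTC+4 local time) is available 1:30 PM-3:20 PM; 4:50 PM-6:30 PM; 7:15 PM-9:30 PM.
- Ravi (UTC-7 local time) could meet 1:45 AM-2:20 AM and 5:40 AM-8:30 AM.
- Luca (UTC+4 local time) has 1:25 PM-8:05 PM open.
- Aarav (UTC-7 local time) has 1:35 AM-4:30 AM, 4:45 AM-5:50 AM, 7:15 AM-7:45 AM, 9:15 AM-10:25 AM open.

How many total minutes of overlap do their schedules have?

10

Hamid in UTC: 09:30-11:20, 14:10-17:35 (add 4h to convert from UTC-4).
Hiro in UTC: 09:00-13:40, 14:20-15:45 (add 7h to convert from UTC-7).
Dana in UTC: 09:30-11:20, 12:50-14:30, 15:15-17:30 (subtract 4h to convert from UTC+4).
Ravi in UTC: 08:45-09:20, 12:40-15:30 (add 7h to convert from UTC-7).
Luca in UTC: 09:25-16:05 (subtract 4h to convert from UTC+4).
Aarav in UTC: 08:35-11:30, 11:45-12:50, 14:15-14:45, 16:15-17:25 (add 7h to convert from UTC-7).
Hamid ∩ Hiro: 09:30-11:20, 14:20-15:45.
Hamid ∩ Hiro ∩ Dana: 09:30-11:20, 14:20-14:30, 15:15-15:45.
Hamid ∩ Hiro ∩ Dana ∩ Ravi: 14:20-14:30, 15:15-15:30.
Hamid ∩ Hiro ∩ Dana ∩ Ravi ∩ Luca: 14:20-14:30, 15:15-15:30.
Hamid ∩ Hiro ∩ Dana ∩ Ravi ∩ Luca ∩ Aarav: 14:20-14:30.
That's a single block of 10 minutes.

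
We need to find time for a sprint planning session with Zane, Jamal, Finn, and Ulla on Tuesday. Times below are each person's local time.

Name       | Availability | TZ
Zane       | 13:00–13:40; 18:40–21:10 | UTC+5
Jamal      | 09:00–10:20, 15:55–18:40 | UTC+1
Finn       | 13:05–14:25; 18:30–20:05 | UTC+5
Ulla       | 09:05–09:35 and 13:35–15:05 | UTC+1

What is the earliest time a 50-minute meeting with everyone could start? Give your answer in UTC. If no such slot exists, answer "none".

Zane in UTC: 08:00-08:40, 13:40-16:10 (subtract 5h to convert from UTC+5).
Jamal in UTC: 08:00-09:20, 14:55-17:40 (subtract 1h to convert from UTC+1).
Finn in UTC: 08:05-09:25, 13:30-15:05 (subtract 5h to convert from UTC+5).
Ulla in UTC: 08:05-08:35, 12:35-14:05 (subtract 1h to convert from UTC+1).
Zane ∩ Jamal: 08:00-08:40, 14:55-16:10.
Zane ∩ Jamal ∩ Finn: 08:05-08:40, 14:55-15:05.
Zane ∩ Jamal ∩ Finn ∩ Ulla: 08:05-08:35.
No common window is at least 50 minutes long.

none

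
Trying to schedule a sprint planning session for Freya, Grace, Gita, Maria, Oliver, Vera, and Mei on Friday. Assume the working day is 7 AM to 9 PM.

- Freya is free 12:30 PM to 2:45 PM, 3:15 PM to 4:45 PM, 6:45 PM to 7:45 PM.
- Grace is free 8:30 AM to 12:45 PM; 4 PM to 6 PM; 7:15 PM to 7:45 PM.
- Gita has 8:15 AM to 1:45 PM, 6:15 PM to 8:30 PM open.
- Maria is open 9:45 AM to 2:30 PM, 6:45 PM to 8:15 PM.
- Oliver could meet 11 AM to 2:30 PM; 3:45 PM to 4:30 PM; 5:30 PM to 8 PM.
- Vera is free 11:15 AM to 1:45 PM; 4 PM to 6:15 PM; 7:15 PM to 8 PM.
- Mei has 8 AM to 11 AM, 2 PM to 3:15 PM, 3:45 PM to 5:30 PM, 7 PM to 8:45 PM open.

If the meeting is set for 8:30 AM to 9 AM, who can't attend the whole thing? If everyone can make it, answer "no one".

Freya, Maria, Oliver, Vera

Freya: not fully free for 08:30-09:00. Grace: free for 08:30-09:00. Gita: free for 08:30-09:00. Maria: not fully free for 08:30-09:00. Oliver: not fully free for 08:30-09:00. Vera: not fully free for 08:30-09:00. Mei: free for 08:30-09:00.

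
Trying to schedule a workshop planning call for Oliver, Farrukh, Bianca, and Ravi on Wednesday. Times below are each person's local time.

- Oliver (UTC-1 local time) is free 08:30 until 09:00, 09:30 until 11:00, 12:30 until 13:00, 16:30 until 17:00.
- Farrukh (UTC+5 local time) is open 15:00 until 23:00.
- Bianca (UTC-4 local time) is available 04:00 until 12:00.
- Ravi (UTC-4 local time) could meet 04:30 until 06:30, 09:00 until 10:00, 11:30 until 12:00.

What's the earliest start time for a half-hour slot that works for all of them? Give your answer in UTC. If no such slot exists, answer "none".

Oliver in UTC: 09:30-10:00, 10:30-12:00, 13:30-14:00, 17:30-18:00 (add 1h to convert from UTC-1).
Farrukh in UTC: 10:00-18:00 (subtract 5h to convert from UTC+5).
Bianca in UTC: 08:00-16:00 (add 4h to convert from UTC-4).
Ravi in UTC: 08:30-10:30, 13:00-14:00, 15:30-16:00 (add 4h to convert from UTC-4).
Oliver ∩ Farrukh: 10:30-12:00, 13:30-14:00, 17:30-18:00.
Oliver ∩ Farrukh ∩ Bianca: 10:30-12:00, 13:30-14:00.
Oliver ∩ Farrukh ∩ Bianca ∩ Ravi: 13:30-14:00.
The first common window of at least 30 minutes is 13:30-14:00, so the earliest start is 13:30.

13:30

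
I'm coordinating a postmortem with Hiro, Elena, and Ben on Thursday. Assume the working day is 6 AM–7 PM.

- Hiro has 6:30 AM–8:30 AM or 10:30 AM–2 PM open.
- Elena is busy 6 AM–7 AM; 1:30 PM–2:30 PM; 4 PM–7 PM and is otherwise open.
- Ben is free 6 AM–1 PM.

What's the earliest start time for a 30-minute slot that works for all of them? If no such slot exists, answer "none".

07:00

Hiro free: 06:30-08:30, 10:30-14:00.
Elena free: 07:00-13:30, 14:30-16:00 (invert busy blocks within the working day).
Ben free: 06:00-13:00.
Hiro ∩ Elena: 07:00-08:30, 10:30-13:30.
Hiro ∩ Elena ∩ Ben: 07:00-08:30, 10:30-13:00.
So the common availability across everyone is 07:00-08:30, 10:30-13:00.
The first common window of at least 30 minutes is 07:00-08:30, so the earliest start is 07:00.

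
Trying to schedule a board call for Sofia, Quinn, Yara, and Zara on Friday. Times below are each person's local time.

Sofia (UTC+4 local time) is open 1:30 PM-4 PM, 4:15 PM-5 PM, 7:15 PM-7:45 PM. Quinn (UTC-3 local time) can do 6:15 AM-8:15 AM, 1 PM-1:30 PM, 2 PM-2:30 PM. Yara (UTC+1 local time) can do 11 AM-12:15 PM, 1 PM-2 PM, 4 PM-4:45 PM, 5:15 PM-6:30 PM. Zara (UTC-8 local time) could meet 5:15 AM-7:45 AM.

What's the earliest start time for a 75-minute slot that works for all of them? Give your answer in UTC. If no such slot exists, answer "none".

none

Sofia in UTC: 09:30-12:00, 12:15-13:00, 15:15-15:45 (subtract 4h to convert from UTC+4).
Quinn in UTC: 09:15-11:15, 16:00-16:30, 17:00-17:30 (add 3h to convert from UTC-3).
Yara in UTC: 10:00-11:15, 12:00-13:00, 15:00-15:45, 16:15-17:30 (subtract 1h to convert from UTC+1).
Zara in UTC: 13:15-15:45 (add 8h to convert from UTC-8).
Sofia ∩ Quinn: 09:30-11:15.
Sofia ∩ Quinn ∩ Yara: 10:00-11:15.
Sofia ∩ Quinn ∩ Yara ∩ Zara: ∅.
There is no time when everyone is free.
No common window is at least 75 minutes long.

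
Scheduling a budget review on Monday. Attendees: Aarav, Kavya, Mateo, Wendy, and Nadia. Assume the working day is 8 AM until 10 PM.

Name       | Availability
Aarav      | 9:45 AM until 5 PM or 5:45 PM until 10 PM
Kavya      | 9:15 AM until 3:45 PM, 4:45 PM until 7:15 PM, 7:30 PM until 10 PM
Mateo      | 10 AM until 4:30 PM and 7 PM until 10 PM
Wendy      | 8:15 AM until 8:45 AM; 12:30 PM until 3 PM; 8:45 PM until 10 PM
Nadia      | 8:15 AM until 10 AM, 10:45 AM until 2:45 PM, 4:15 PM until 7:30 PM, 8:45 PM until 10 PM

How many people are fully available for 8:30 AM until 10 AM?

1

Nadia can make the full 08:30-10:00 slot — that's 1.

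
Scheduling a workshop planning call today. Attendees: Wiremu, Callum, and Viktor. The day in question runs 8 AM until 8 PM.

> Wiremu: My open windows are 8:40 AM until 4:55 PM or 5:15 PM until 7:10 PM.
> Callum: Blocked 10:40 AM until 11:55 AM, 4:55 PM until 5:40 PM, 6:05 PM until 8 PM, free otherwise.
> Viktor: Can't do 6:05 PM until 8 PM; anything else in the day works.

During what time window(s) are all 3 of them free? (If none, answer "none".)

Wiremu free: 08:40-16:55, 17:15-19:10.
Callum free: 08:00-10:40, 11:55-16:55, 17:40-18:05 (invert busy blocks within the working day).
Viktor free: 08:00-18:05 (invert busy blocks within the working day).
Wiremu ∩ Callum: 08:40-10:40, 11:55-16:55, 17:40-18:05.
Wiremu ∩ Callum ∩ Viktor: 08:40-10:40, 11:55-16:55, 17:40-18:05.
Those are the intersection windows.

08:40-10:40, 11:55-16:55, 17:40-18:05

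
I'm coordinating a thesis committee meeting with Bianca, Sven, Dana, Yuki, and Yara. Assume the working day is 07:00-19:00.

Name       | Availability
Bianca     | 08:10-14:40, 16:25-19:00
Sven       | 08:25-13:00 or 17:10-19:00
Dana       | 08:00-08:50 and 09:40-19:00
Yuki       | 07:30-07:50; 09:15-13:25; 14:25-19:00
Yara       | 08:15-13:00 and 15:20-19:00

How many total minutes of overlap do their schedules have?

Bianca ∩ Sven: 08:25-13:00, 17:10-19:00.
Bianca ∩ Sven ∩ Dana: 08:25-08:50, 09:40-13:00, 17:10-19:00.
Bianca ∩ Sven ∩ Dana ∩ Yuki: 09:40-13:00, 17:10-19:00.
Bianca ∩ Sven ∩ Dana ∩ Yuki ∩ Yara: 09:40-13:00, 17:10-19:00.
Summing the common windows: 200 + 110 = 310 minutes.

310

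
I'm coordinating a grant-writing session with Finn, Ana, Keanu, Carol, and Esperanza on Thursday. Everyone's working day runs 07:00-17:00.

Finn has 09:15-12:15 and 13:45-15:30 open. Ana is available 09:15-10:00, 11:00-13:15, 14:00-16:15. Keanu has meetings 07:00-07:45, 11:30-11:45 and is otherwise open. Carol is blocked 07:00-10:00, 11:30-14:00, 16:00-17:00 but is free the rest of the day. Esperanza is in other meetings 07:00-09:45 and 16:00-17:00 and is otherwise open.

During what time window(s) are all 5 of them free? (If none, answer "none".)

11:00-11:30, 14:00-15:30

Finn free: 09:15-12:15, 13:45-15:30.
Ana free: 09:15-10:00, 11:00-13:15, 14:00-16:15.
Keanu free: 07:45-11:30, 11:45-17:00 (invert busy blocks within the working day).
Carol free: 10:00-11:30, 14:00-16:00 (invert busy blocks within the working day).
Esperanza free: 09:45-16:00 (invert busy blocks within the working day).
Finn ∩ Ana: 09:15-10:00, 11:00-12:15, 14:00-15:30.
Finn ∩ Ana ∩ Keanu: 09:15-10:00, 11:00-11:30, 11:45-12:15, 14:00-15:30.
Finn ∩ Ana ∩ Keanu ∩ Carol: 11:00-11:30, 14:00-15:30.
Finn ∩ Ana ∩ Keanu ∩ Carol ∩ Esperanza: 11:00-11:30, 14:00-15:30.
So the common availability across everyone is 11:00-11:30, 14:00-15:30.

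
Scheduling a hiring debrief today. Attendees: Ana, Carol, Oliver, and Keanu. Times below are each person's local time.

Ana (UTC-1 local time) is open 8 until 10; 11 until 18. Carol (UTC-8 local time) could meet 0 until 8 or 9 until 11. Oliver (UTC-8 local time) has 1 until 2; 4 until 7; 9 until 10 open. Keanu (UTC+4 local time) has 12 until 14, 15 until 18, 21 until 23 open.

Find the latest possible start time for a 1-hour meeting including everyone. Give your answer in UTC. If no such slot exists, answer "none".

Ana in UTC: 09:00-11:00, 12:00-19:00 (add 1h to convert from UTC-1).
Carol in UTC: 08:00-16:00, 17:00-19:00 (add 8h to convert from UTC-8).
Oliver in UTC: 09:00-10:00, 12:00-15:00, 17:00-18:00 (add 8h to convert from UTC-8).
Keanu in UTC: 08:00-10:00, 11:00-14:00, 17:00-19:00 (subtract 4h to convert from UTC+4).
Ana ∩ Carol: 09:00-11:00, 12:00-16:00, 17:00-19:00.
Ana ∩ Carol ∩ Oliver: 09:00-10:00, 12:00-15:00, 17:00-18:00.
Ana ∩ Carol ∩ Oliver ∩ Keanu: 09:00-10:00, 12:00-14:00, 17:00-18:00.
The last common window of at least 60 minutes is 17:00-18:00; a 60-minute meeting can start as late as 17:00 and still end by 18:00.

17:00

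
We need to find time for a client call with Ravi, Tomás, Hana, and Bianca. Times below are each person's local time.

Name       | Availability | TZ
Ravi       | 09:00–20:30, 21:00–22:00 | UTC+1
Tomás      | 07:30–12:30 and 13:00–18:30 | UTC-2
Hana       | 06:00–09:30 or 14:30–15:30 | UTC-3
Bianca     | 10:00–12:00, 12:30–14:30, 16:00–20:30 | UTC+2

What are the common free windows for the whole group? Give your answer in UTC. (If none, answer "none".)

Ravi in UTC: 08:00-19:30, 20:00-21:00 (subtract 1h to convert from UTC+1).
Tomás in UTC: 09:30-14:30, 15:00-20:30 (add 2h to convert from UTC-2).
Hana in UTC: 09:00-12:30, 17:30-18:30 (add 3h to convert from UTC-3).
Bianca in UTC: 08:00-10:00, 10:30-12:30, 14:00-18:30 (subtract 2h to convert from UTC+2).
Ravi ∩ Tomás: 09:30-14:30, 15:00-19:30, 20:00-20:30.
Ravi ∩ Tomás ∩ Hana: 09:30-12:30, 17:30-18:30.
Ravi ∩ Tomás ∩ Hana ∩ Bianca: 09:30-10:00, 10:30-12:30, 17:30-18:30.

09:30-10:00, 10:30-12:30, 17:30-18:30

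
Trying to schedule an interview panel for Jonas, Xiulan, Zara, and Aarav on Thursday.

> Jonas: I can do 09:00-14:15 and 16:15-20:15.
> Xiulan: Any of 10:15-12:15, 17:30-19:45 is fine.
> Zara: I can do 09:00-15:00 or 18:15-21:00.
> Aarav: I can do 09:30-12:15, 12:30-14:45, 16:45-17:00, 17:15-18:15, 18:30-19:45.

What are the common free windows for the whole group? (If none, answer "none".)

10:15-12:15, 18:30-19:45

Jonas ∩ Xiulan: 10:15-12:15, 17:30-19:45.
Jonas ∩ Xiulan ∩ Zara: 10:15-12:15, 18:15-19:45.
Jonas ∩ Xiulan ∩ Zara ∩ Aarav: 10:15-12:15, 18:30-19:45.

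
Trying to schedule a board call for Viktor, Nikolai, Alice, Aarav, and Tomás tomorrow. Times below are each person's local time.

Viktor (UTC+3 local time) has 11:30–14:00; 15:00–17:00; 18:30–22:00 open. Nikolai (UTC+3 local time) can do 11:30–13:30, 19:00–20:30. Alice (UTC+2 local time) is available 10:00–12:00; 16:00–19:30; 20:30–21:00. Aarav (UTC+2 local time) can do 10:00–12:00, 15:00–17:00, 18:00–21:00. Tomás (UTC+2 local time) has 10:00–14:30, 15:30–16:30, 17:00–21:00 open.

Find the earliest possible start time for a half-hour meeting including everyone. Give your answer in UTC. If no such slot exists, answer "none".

Viktor in UTC: 08:30-11:00, 12:00-14:00, 15:30-19:00 (subtract 3h to convert from UTC+3).
Nikolai in UTC: 08:30-10:30, 16:00-17:30 (subtract 3h to convert from UTC+3).
Alice in UTC: 08:00-10:00, 14:00-17:30, 18:30-19:00 (subtract 2h to convert from UTC+2).
Aarav in UTC: 08:00-10:00, 13:00-15:00, 16:00-19:00 (subtract 2h to convert from UTC+2).
Tomás in UTC: 08:00-12:30, 13:30-14:30, 15:00-19:00 (subtract 2h to convert from UTC+2).
Viktor ∩ Nikolai: 08:30-10:30, 16:00-17:30.
Viktor ∩ Nikolai ∩ Alice: 08:30-10:00, 16:00-17:30.
Viktor ∩ Nikolai ∩ Alice ∩ Aarav: 08:30-10:00, 16:00-17:30.
Viktor ∩ Nikolai ∩ Alice ∩ Aarav ∩ Tomás: 08:30-10:00, 16:00-17:30.
The first common window of at least 30 minutes is 08:30-10:00, so the earliest start is 08:30.

08:30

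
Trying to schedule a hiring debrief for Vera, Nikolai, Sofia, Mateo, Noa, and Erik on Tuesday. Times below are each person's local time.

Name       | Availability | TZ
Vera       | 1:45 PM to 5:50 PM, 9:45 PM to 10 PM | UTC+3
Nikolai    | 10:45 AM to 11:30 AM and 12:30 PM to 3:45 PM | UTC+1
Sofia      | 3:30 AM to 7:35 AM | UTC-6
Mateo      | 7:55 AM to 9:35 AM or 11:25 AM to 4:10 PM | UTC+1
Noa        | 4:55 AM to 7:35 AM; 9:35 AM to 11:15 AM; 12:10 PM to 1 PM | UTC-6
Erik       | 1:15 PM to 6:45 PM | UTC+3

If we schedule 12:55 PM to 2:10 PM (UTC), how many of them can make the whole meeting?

Vera in UTC: 10:45-14:50, 18:45-19:00 (subtract 3h to convert from UTC+3).
Nikolai in UTC: 09:45-10:30, 11:30-14:45 (subtract 1h to convert from UTC+1).
Sofia in UTC: 09:30-13:35 (add 6h to convert from UTC-6).
Mateo in UTC: 06:55-08:35, 10:25-15:10 (subtract 1h to convert from UTC+1).
Noa in UTC: 10:55-13:35, 15:35-17:15, 18:10-19:00 (add 6h to convert from UTC-6).
Erik in UTC: 10:15-15:45 (subtract 3h to convert from UTC+3).
Vera, Nikolai, Mateo, and Erik can make the full 12:55-14:10 slot — that's 4.

4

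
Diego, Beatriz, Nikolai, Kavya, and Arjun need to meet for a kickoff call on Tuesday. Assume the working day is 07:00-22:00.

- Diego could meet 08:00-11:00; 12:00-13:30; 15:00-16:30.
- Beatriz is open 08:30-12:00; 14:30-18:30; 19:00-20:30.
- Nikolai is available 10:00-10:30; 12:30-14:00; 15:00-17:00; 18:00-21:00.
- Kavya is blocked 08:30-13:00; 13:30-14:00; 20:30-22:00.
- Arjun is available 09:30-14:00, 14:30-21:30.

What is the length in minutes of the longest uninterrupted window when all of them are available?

Diego free: 08:00-11:00, 12:00-13:30, 15:00-16:30.
Beatriz free: 08:30-12:00, 14:30-18:30, 19:00-20:30.
Nikolai free: 10:00-10:30, 12:30-14:00, 15:00-17:00, 18:00-21:00.
Kavya free: 07:00-08:30, 13:00-13:30, 14:00-20:30 (invert busy blocks within the working day).
Arjun free: 09:30-14:00, 14:30-21:30.
Diego ∩ Beatriz: 08:30-11:00, 15:00-16:30.
Diego ∩ Beatriz ∩ Nikolai: 10:00-10:30, 15:00-16:30.
Diego ∩ Beatriz ∩ Nikolai ∩ Kavya: 15:00-16:30.
Diego ∩ Beatriz ∩ Nikolai ∩ Kavya ∩ Arjun: 15:00-16:30.
The longest is 15:00-16:30 at 90 minutes.

90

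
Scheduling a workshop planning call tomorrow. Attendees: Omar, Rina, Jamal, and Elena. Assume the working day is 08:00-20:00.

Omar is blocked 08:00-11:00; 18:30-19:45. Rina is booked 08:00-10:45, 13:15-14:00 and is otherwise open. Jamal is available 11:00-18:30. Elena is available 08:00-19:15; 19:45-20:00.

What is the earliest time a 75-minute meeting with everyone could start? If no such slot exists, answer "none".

Omar free: 11:00-18:30, 19:45-20:00 (invert busy blocks within the working day).
Rina free: 10:45-13:15, 14:00-20:00 (invert busy blocks within the working day).
Jamal free: 11:00-18:30.
Elena free: 08:00-19:15, 19:45-20:00.
Omar ∩ Rina: 11:00-13:15, 14:00-18:30, 19:45-20:00.
Omar ∩ Rina ∩ Jamal: 11:00-13:15, 14:00-18:30.
Omar ∩ Rina ∩ Jamal ∩ Elena: 11:00-13:15, 14:00-18:30.
The first common window of at least 75 minutes is 11:00-13:15, so the earliest start is 11:00.

11:00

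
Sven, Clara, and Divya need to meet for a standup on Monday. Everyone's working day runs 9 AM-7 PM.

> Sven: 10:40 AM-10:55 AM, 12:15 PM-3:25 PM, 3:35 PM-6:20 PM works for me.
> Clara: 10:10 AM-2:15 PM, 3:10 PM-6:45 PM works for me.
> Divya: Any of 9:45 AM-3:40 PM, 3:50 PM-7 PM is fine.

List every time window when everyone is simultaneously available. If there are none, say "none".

10:40-10:55, 12:15-14:15, 15:10-15:25, 15:35-15:40, 15:50-18:20

Sven ∩ Clara: 10:40-10:55, 12:15-14:15, 15:10-15:25, 15:35-18:20.
Sven ∩ Clara ∩ Divya: 10:40-10:55, 12:15-14:15, 15:10-15:25, 15:35-15:40, 15:50-18:20.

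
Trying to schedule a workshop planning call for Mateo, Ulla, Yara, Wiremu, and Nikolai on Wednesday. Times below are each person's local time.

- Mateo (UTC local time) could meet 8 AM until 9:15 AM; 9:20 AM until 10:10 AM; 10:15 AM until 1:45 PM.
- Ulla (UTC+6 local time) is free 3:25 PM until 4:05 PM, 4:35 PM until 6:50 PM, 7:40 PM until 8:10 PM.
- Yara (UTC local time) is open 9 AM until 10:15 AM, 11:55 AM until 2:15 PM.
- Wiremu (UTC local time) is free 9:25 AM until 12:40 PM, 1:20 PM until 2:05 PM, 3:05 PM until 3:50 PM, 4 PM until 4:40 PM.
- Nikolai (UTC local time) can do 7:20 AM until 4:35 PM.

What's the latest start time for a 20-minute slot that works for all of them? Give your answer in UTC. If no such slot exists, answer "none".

Mateo in UTC: 08:00-09:15, 09:20-10:10, 10:15-13:45.
Ulla in UTC: 09:25-10:05, 10:35-12:50, 13:40-14:10 (subtract 6h to convert from UTC+6).
Yara in UTC: 09:00-10:15, 11:55-14:15.
Wiremu in UTC: 09:25-12:40, 13:20-14:05, 15:05-15:50, 16:00-16:40.
Nikolai in UTC: 07:20-16:35.
Mateo ∩ Ulla: 09:25-10:05, 10:35-12:50, 13:40-13:45.
Mateo ∩ Ulla ∩ Yara: 09:25-10:05, 11:55-12:50, 13:40-13:45.
Mateo ∩ Ulla ∩ Yara ∩ Wiremu: 09:25-10:05, 11:55-12:40, 13:40-13:45.
Mateo ∩ Ulla ∩ Yara ∩ Wiremu ∩ Nikolai: 09:25-10:05, 11:55-12:40, 13:40-13:45.
The last common window of at least 20 minutes is 11:55-12:40; a 20-minute meeting can start as late as 12:20 and still end by 12:40.

12:20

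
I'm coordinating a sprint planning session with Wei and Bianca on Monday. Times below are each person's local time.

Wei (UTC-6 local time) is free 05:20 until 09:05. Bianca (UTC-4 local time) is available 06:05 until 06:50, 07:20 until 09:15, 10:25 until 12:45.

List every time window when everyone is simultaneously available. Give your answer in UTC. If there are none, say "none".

Wei in UTC: 11:20-15:05 (add 6h to convert from UTC-6).
Bianca in UTC: 10:05-10:50, 11:20-13:15, 14:25-16:45 (add 4h to convert from UTC-4).
Wei ∩ Bianca: 11:20-13:15, 14:25-15:05.
Those are the intersection windows.

11:20-13:15, 14:25-15:05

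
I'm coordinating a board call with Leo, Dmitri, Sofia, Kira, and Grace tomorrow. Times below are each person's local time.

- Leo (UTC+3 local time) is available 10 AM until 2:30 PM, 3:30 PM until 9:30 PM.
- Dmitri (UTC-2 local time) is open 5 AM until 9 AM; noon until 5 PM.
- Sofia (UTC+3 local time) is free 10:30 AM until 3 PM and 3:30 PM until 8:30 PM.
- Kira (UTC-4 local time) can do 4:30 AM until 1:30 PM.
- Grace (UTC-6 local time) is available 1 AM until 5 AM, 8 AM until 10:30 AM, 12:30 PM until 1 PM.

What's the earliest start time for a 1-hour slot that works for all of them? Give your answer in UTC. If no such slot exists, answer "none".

08:30

Leo in UTC: 07:00-11:30, 12:30-18:30 (subtract 3h to convert from UTC+3).
Dmitri in UTC: 07:00-11:00, 14:00-19:00 (add 2h to convert from UTC-2).
Sofia in UTC: 07:30-12:00, 12:30-17:30 (subtract 3h to convert from UTC+3).
Kira in UTC: 08:30-17:30 (add 4h to convert from UTC-4).
Grace in UTC: 07:00-11:00, 14:00-16:30, 18:30-19:00 (add 6h to convert from UTC-6).
Leo ∩ Dmitri: 07:00-11:00, 14:00-18:30.
Leo ∩ Dmitri ∩ Sofia: 07:30-11:00, 14:00-17:30.
Leo ∩ Dmitri ∩ Sofia ∩ Kira: 08:30-11:00, 14:00-17:30.
Leo ∩ Dmitri ∩ Sofia ∩ Kira ∩ Grace: 08:30-11:00, 14:00-16:30.
Those are the intersection windows.
The first common window of at least 60 minutes is 08:30-11:00, so the earliest start is 08:30.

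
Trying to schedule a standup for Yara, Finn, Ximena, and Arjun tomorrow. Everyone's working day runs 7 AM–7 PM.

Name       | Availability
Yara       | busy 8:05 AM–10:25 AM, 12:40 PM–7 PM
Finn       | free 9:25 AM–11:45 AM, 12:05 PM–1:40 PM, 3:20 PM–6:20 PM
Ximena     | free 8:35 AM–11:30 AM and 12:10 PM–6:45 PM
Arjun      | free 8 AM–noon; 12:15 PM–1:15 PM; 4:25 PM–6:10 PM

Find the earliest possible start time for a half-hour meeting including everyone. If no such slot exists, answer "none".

Yara free: 07:00-08:05, 10:25-12:40 (invert busy blocks within the working day).
Finn free: 09:25-11:45, 12:05-13:40, 15:20-18:20.
Ximena free: 08:35-11:30, 12:10-18:45.
Arjun free: 08:00-12:00, 12:15-13:15, 16:25-18:10.
Yara ∩ Finn: 10:25-11:45, 12:05-12:40.
Yara ∩ Finn ∩ Ximena: 10:25-11:30, 12:10-12:40.
Yara ∩ Finn ∩ Ximena ∩ Arjun: 10:25-11:30, 12:15-12:40.
So the common availability across everyone is 10:25-11:30, 12:15-12:40.
The first common window of at least 30 minutes is 10:25-11:30, so the earliest start is 10:25.

10:25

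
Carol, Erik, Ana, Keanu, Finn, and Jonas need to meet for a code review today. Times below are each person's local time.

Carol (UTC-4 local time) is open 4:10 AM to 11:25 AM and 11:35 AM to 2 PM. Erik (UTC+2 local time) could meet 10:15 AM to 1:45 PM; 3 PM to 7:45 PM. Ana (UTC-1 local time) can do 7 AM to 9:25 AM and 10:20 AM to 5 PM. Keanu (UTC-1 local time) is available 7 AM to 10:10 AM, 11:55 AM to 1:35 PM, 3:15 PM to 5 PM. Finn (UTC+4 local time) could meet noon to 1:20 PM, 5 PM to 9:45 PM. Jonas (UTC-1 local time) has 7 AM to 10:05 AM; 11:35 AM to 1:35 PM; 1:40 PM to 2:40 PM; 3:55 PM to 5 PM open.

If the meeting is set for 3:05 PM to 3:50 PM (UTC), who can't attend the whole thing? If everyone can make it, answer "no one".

Carol, Jonas, Keanu

Carol in UTC: 08:10-15:25, 15:35-18:00 (add 4h to convert from UTC-4).
Erik in UTC: 08:15-11:45, 13:00-17:45 (subtract 2h to convert from UTC+2).
Ana in UTC: 08:00-10:25, 11:20-18:00 (add 1h to convert from UTC-1).
Keanu in UTC: 08:00-11:10, 12:55-14:35, 16:15-18:00 (add 1h to convert from UTC-1).
Finn in UTC: 08:00-09:20, 13:00-17:45 (subtract 4h to convert from UTC+4).
Jonas in UTC: 08:00-11:05, 12:35-14:35, 14:40-15:40, 16:55-18:00 (add 1h to convert from UTC-1).
Carol: not fully free for 15:05-15:50. Erik: free for 15:05-15:50. Ana: free for 15:05-15:50. Keanu: not fully free for 15:05-15:50. Finn: free for 15:05-15:50. Jonas: not fully free for 15:05-15:50.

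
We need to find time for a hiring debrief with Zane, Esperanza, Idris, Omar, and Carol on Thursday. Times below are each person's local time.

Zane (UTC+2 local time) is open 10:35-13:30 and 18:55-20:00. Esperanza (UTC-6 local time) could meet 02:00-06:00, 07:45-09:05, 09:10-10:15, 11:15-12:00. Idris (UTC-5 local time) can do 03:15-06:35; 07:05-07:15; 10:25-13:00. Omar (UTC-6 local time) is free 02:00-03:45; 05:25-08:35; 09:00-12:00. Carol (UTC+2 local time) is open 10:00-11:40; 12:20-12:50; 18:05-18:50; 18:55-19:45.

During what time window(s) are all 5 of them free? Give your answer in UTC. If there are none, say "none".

Zane in UTC: 08:35-11:30, 16:55-18:00 (subtract 2h to convert from UTC+2).
Esperanza in UTC: 08:00-12:00, 13:45-15:05, 15:10-16:15, 17:15-18:00 (add 6h to convert from UTC-6).
Idris in UTC: 08:15-11:35, 12:05-12:15, 15:25-18:00 (add 5h to convert from UTC-5).
Omar in UTC: 08:00-09:45, 11:25-14:35, 15:00-18:00 (add 6h to convert from UTC-6).
Carol in UTC: 08:00-09:40, 10:20-10:50, 16:05-16:50, 16:55-17:45 (subtract 2h to convert from UTC+2).
Zane ∩ Esperanza: 08:35-11:30, 17:15-18:00.
Zane ∩ Esperanza ∩ Idris: 08:35-11:30, 17:15-18:00.
Zane ∩ Esperanza ∩ Idris ∩ Omar: 08:35-09:45, 11:25-11:30, 17:15-18:00.
Zane ∩ Esperanza ∩ Idris ∩ Omar ∩ Carol: 08:35-09:40, 17:15-17:45.
So the common availability across everyone is 08:35-09:40, 17:15-17:45.

08:35-09:40, 17:15-17:45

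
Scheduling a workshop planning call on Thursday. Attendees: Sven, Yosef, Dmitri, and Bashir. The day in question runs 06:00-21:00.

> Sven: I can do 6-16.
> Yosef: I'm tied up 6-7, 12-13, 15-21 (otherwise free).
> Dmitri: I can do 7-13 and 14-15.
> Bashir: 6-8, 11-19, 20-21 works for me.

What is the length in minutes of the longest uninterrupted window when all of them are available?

60

Sven free: 06:00-16:00.
Yosef free: 07:00-12:00, 13:00-15:00 (invert busy blocks within the working day).
Dmitri free: 07:00-13:00, 14:00-15:00.
Bashir free: 06:00-08:00, 11:00-19:00, 20:00-21:00.
Sven ∩ Yosef: 07:00-12:00, 13:00-15:00.
Sven ∩ Yosef ∩ Dmitri: 07:00-12:00, 14:00-15:00.
Sven ∩ Yosef ∩ Dmitri ∩ Bashir: 07:00-08:00, 11:00-12:00, 14:00-15:00.
Those are the intersection windows.
The longest is 07:00-08:00 at 60 minutes.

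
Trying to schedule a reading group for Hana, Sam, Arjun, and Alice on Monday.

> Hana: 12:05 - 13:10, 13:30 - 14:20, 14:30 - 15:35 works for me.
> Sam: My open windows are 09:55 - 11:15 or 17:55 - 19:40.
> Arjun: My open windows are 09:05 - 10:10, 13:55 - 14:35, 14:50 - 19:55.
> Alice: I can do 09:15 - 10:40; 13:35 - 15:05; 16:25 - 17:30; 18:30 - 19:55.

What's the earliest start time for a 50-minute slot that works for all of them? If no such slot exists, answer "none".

none

Hana ∩ Sam: ∅.
Hana ∩ Sam ∩ Arjun: ∅.
Hana ∩ Sam ∩ Arjun ∩ Alice: ∅.
There is no time when everyone is free.
No common window is at least 50 minutes long.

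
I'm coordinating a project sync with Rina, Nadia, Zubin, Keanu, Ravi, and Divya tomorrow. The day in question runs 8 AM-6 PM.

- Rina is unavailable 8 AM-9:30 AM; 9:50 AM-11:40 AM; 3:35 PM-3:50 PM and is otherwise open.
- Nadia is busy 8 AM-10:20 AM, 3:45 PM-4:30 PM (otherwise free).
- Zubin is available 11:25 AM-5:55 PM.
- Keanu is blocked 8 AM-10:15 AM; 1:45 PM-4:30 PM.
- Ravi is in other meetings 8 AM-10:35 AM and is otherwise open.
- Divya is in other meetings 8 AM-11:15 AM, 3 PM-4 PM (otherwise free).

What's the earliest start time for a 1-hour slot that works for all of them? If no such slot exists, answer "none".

11:40

Rina free: 09:30-09:50, 11:40-15:35, 15:50-18:00 (invert busy blocks within the working day).
Nadia free: 10:20-15:45, 16:30-18:00 (invert busy blocks within the working day).
Zubin free: 11:25-17:55.
Keanu free: 10:15-13:45, 16:30-18:00 (invert busy blocks within the working day).
Ravi free: 10:35-18:00 (invert busy blocks within the working day).
Divya free: 11:15-15:00, 16:00-18:00 (invert busy blocks within the working day).
Rina ∩ Nadia: 11:40-15:35, 16:30-18:00.
Rina ∩ Nadia ∩ Zubin: 11:40-15:35, 16:30-17:55.
Rina ∩ Nadia ∩ Zubin ∩ Keanu: 11:40-13:45, 16:30-17:55.
Rina ∩ Nadia ∩ Zubin ∩ Keanu ∩ Ravi: 11:40-13:45, 16:30-17:55.
Rina ∩ Nadia ∩ Zubin ∩ Keanu ∩ Ravi ∩ Divya: 11:40-13:45, 16:30-17:55.
The first common window of at least 60 minutes is 11:40-13:45, so the earliest start is 11:40.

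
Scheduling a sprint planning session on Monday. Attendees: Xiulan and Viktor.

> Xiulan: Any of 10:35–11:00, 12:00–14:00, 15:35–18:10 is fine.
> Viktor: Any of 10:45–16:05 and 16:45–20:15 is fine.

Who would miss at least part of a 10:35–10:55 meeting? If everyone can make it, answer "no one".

Xiulan: free for 10:35-10:55. Viktor: not fully free for 10:35-10:55.

Viktor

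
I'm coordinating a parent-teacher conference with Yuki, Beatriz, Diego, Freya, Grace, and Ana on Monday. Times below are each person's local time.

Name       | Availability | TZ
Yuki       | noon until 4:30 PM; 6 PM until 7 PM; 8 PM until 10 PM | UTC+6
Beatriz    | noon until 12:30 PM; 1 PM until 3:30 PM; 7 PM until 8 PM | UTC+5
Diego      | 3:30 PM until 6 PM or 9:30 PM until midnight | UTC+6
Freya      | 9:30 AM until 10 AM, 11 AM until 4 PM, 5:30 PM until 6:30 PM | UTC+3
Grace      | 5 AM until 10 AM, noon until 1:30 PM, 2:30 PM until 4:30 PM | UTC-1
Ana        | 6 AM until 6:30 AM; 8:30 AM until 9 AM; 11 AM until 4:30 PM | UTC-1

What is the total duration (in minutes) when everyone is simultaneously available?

Yuki in UTC: 06:00-10:30, 12:00-13:00, 14:00-16:00 (subtract 6h to convert from UTC+6).
Beatriz in UTC: 07:00-07:30, 08:00-10:30, 14:00-15:00 (subtract 5h to convert from UTC+5).
Diego in UTC: 09:30-12:00, 15:30-18:00 (subtract 6h to convert from UTC+6).
Freya in UTC: 06:30-07:00, 08:00-13:00, 14:30-15:30 (subtract 3h to convert from UTC+3).
Grace in UTC: 06:00-11:00, 13:00-14:30, 15:30-17:30 (add 1h to convert from UTC-1).
Ana in UTC: 07:00-07:30, 09:30-10:00, 12:00-17:30 (add 1h to convert from UTC-1).
Yuki ∩ Beatriz: 07:00-07:30, 08:00-10:30, 14:00-15:00.
Yuki ∩ Beatriz ∩ Diego: 09:30-10:30.
Yuki ∩ Beatriz ∩ Diego ∩ Freya: 09:30-10:30.
Yuki ∩ Beatriz ∩ Diego ∩ Freya ∩ Grace: 09:30-10:30.
Yuki ∩ Beatriz ∩ Diego ∩ Freya ∩ Grace ∩ Ana: 09:30-10:00.
That's a single block of 30 minutes.

30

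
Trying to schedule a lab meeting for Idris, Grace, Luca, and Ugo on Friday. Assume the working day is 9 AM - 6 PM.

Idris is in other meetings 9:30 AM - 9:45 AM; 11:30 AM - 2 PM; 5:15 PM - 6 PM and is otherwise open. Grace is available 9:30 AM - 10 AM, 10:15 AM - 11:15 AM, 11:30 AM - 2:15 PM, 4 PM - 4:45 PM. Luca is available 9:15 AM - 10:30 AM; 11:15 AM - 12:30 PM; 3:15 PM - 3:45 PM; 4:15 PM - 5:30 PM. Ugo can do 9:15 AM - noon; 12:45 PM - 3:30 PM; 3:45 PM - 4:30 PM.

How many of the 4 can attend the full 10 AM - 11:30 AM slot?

Idris free: 09:00-09:30, 09:45-11:30, 14:00-17:15 (invert busy blocks within the working day).
Grace free: 09:30-10:00, 10:15-11:15, 11:30-14:15, 16:00-16:45.
Luca free: 09:15-10:30, 11:15-12:30, 15:15-15:45, 16:15-17:30.
Ugo free: 09:15-12:00, 12:45-15:30, 15:45-16:30.
Idris and Ugo can make the full 10:00-11:30 slot — that's 2.

2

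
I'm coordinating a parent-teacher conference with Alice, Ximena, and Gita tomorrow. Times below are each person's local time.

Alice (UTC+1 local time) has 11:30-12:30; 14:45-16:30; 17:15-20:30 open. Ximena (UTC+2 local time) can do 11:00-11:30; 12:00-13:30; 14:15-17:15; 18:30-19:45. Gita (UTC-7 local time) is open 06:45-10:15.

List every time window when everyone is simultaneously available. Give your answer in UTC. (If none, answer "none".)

Alice in UTC: 10:30-11:30, 13:45-15:30, 16:15-19:30 (subtract 1h to convert from UTC+1).
Ximena in UTC: 09:00-09:30, 10:00-11:30, 12:15-15:15, 16:30-17:45 (subtract 2h to convert from UTC+2).
Gita in UTC: 13:45-17:15 (add 7h to convert from UTC-7).
Alice ∩ Ximena: 10:30-11:30, 13:45-15:15, 16:30-17:45.
Alice ∩ Ximena ∩ Gita: 13:45-15:15, 16:30-17:15.
Those are the intersection windows.

13:45-15:15, 16:30-17:15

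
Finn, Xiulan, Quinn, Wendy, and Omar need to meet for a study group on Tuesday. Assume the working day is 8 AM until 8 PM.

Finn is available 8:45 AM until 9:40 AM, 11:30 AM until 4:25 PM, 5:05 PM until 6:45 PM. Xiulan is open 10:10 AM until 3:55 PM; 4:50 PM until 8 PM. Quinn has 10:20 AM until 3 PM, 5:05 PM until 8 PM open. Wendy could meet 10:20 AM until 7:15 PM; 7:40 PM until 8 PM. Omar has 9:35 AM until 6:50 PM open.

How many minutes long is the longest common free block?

210

Finn ∩ Xiulan: 11:30-15:55, 17:05-18:45.
Finn ∩ Xiulan ∩ Quinn: 11:30-15:00, 17:05-18:45.
Finn ∩ Xiulan ∩ Quinn ∩ Wendy: 11:30-15:00, 17:05-18:45.
Finn ∩ Xiulan ∩ Quinn ∩ Wendy ∩ Omar: 11:30-15:00, 17:05-18:45.
The longest is 11:30-15:00 at 210 minutes.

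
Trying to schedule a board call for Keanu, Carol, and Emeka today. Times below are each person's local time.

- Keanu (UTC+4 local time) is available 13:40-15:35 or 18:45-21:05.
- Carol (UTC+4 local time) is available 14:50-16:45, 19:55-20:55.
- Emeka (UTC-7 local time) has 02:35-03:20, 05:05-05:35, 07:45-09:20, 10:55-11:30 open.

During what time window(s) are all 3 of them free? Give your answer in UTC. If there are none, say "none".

15:55-16:20

Keanu in UTC: 09:40-11:35, 14:45-17:05 (subtract 4h to convert from UTC+4).
Carol in UTC: 10:50-12:45, 15:55-16:55 (subtract 4h to convert from UTC+4).
Emeka in UTC: 09:35-10:20, 12:05-12:35, 14:45-16:20, 17:55-18:30 (add 7h to convert from UTC-7).
Keanu ∩ Carol: 10:50-11:35, 15:55-16:55.
Keanu ∩ Carol ∩ Emeka: 15:55-16:20.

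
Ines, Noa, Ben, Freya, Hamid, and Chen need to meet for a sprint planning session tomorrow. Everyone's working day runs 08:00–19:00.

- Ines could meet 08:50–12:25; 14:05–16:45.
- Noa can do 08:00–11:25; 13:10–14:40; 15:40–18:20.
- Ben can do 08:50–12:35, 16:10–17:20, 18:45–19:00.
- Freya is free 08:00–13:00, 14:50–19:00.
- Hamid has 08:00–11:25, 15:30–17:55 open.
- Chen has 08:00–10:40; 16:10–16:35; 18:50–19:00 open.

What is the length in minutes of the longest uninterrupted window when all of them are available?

110

Ines ∩ Noa: 08:50-11:25, 14:05-14:40, 15:40-16:45.
Ines ∩ Noa ∩ Ben: 08:50-11:25, 16:10-16:45.
Ines ∩ Noa ∩ Ben ∩ Freya: 08:50-11:25, 16:10-16:45.
Ines ∩ Noa ∩ Ben ∩ Freya ∩ Hamid: 08:50-11:25, 16:10-16:45.
Ines ∩ Noa ∩ Ben ∩ Freya ∩ Hamid ∩ Chen: 08:50-10:40, 16:10-16:35.
So the common availability across everyone is 08:50-10:40, 16:10-16:35.
The longest is 08:50-10:40 at 110 minutes.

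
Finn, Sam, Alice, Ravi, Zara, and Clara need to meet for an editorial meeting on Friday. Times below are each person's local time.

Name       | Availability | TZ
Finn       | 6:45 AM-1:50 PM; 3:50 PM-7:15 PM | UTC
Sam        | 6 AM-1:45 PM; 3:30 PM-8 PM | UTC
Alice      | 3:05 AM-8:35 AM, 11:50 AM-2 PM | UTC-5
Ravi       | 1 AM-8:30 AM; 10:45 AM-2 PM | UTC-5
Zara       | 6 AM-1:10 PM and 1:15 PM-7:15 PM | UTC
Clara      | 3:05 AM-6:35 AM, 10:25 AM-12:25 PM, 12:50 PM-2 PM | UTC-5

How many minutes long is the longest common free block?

Finn in UTC: 06:45-13:50, 15:50-19:15.
Sam in UTC: 06:00-13:45, 15:30-20:00.
Alice in UTC: 08:05-13:35, 16:50-19:00 (add 5h to convert from UTC-5).
Ravi in UTC: 06:00-13:30, 15:45-19:00 (add 5h to convert from UTC-5).
Zara in UTC: 06:00-13:10, 13:15-19:15.
Clara in UTC: 08:05-11:35, 15:25-17:25, 17:50-19:00 (add 5h to convert from UTC-5).
Finn ∩ Sam: 06:45-13:45, 15:50-19:15.
Finn ∩ Sam ∩ Alice: 08:05-13:35, 16:50-19:00.
Finn ∩ Sam ∩ Alice ∩ Ravi: 08:05-13:30, 16:50-19:00.
Finn ∩ Sam ∩ Alice ∩ Ravi ∩ Zara: 08:05-13:10, 13:15-13:30, 16:50-19:00.
Finn ∩ Sam ∩ Alice ∩ Ravi ∩ Zara ∩ Clara: 08:05-11:35, 16:50-17:25, 17:50-19:00.
So the common availability across everyone is 08:05-11:35, 16:50-17:25, 17:50-19:00.
The longest is 08:05-11:35 at 210 minutes.

210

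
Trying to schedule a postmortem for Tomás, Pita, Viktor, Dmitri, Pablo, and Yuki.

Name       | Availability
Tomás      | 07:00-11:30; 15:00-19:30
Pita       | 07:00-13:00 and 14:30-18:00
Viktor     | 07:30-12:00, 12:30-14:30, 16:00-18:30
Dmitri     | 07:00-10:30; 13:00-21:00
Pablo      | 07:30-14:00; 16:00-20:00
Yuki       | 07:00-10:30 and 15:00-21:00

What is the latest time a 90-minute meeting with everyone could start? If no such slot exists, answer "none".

16:30

Tomás ∩ Pita: 07:00-11:30, 15:00-18:00.
Tomás ∩ Pita ∩ Viktor: 07:30-11:30, 16:00-18:00.
Tomás ∩ Pita ∩ Viktor ∩ Dmitri: 07:30-10:30, 16:00-18:00.
Tomás ∩ Pita ∩ Viktor ∩ Dmitri ∩ Pablo: 07:30-10:30, 16:00-18:00.
Tomás ∩ Pita ∩ Viktor ∩ Dmitri ∩ Pablo ∩ Yuki: 07:30-10:30, 16:00-18:00.
The last common window of at least 90 minutes is 16:00-18:00; a 90-minute meeting can start as late as 16:30 and still end by 18:00.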